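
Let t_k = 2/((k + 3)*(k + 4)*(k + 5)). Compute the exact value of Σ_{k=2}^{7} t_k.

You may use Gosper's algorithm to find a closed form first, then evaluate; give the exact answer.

t_(k+1)/t_k = (k + 3)/(k + 6).
Factor: A=k + 3; B=k + 6; C=1.
Key eq: (k + 3)·f(k+1) = (k + 5)·f(k) + (1).
From deg A=1, deg B=1, deg C=0: d=2.
A polynomial solution: f(k) = k*(k + 7)/24.
R(k) = B(k−1)·f(k)/C(k) = k*(k + 5)*(k + 7)/24; s_k = R·t_k = k*(k + 7)/(12*(k + 3)*(k + 4)).
s_(k+1) − s_k = 2/(k**3 + 12*k**2 + 47*k + 60) = t_k.
Telescoping: Σ = s_(8) − s_(2) = 5/66 − (1/20) = 17/660.

Σ = 17/660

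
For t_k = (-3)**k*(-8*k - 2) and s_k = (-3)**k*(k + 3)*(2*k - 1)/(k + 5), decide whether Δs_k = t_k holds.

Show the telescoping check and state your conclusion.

Invalid: residual (-3)**k*(16*k**2 + 88*k + 18)/(k**2 + 11*k + 30) ≠ 0.

s_(k+1) = (-3)**(k + 1)*(k + 4)*(2*k + 1)/(k + 6)
s_(k+1) − s_k = (-3)**k*(-8*k**3 - 74*k**2 - 174*k - 42)/(k**2 + 11*k + 30)
(s_(k+1) − s_k) − t_k = (-3)**k*(16*k**2 + 88*k + 18)/(k**2 + 11*k + 30)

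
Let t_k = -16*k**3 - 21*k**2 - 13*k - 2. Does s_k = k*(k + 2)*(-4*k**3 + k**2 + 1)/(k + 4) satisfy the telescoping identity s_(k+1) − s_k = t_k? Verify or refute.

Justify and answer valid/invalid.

s_(k+1) = (k + 1)*(k + 3)*(-4*(k + 1)**3 + (k + 1)**2 + 1)/(k + 5)
s_(k+1) − s_k = (-16*k**5 - 141*k**4 - 350*k**3 - 345*k**2 - 168*k - 24)/(k**2 + 9*k + 20)
(s_(k+1) − s_k) − t_k = 2*(12*k**4 + 86*k**3 + 97*k**2 + 55*k + 8)/(k**2 + 9*k + 20)

Invalid: residual 2*(12*k**4 + 86*k**3 + 97*k**2 + 55*k + 8)/(k**2 + 9*k + 20) ≠ 0.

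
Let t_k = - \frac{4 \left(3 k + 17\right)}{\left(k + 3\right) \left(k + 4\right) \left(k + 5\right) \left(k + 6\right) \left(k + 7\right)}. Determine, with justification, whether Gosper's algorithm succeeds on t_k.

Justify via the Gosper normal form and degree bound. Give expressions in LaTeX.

The ratio is (k + 3)*(3*k + 20)/((k + 8)*(3*k + 17)).
A = k + 3, B = k + 8, C = k + 17/3.
Need (k + 3)·f(k+1) − (k + 7)·f(k) = k + 17/3.
From deg A=1, deg B=1, deg C=1: d=4.
A polynomial solution: f(k) = k*(k + 5)*(k**2 + 13*k + 54)/216.
Certificate R = B(k−1)f/C = k*(k + 5)*(k + 7)*(k**2 + 13*k + 54)/(72*(3*k + 17)) gives s_k = k*(-k**2 - 13*k - 54)/(18*(k**3 + 13*k**2 + 54*k + 72)).
Verify: 4*(-3*k - 17)/(k**5 + 25*k**4 + 245*k**3 + 1175*k**2 + 2754*k + 2520) matches t_k.

Yes. s_k = \frac{k \left(- k^{2} - 13 k - 54\right)}{18 \left(k^{3} + 13 k^{2} + 54 k + 72\right)}.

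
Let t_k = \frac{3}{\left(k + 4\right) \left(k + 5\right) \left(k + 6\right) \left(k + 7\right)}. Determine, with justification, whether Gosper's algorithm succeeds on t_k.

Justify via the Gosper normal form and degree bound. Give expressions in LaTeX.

Compute t_(k+1)/t_k: get (k + 4)/(k + 8).
Gosper form: A/B · C(k+1)/C(k) with A=k + 4, B=k + 8, C=1.
Need (k + 4)·f(k+1) − (k + 7)·f(k) = 1.
Bound: deg f ≤ 3.
Solve for f: f(k) = k*(k**2 + 15*k + 74)/360 (degree 3 ≤ 3).
R(k) = B(k−1)·f(k)/C(k) = k*(k + 7)*(k**2 + 15*k + 74)/360; s_k = R·t_k = k*(k**2 + 15*k + 74)/(120*(k + 4)*(k + 5)*(k + 6)).
Δs = 3/(k**4 + 22*k**3 + 179*k**2 + 638*k + 840), as required.

Yes. s_k = \frac{k \left(k^{2} + 15 k + 74\right)}{120 \left(k + 4\right) \left(k + 5\right) \left(k + 6\right)}.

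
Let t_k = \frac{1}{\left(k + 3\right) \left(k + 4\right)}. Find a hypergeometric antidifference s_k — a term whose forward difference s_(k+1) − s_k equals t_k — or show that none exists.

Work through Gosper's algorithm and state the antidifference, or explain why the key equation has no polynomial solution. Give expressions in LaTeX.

s_k = \frac{k}{3 \left(k + 3\right)}

r(k) = (k + 3)/(k + 5) after simplifying.
Factor: A=k + 3; B=k + 5; C=1.
Need (k + 3)·f(k+1) − (k + 4)·f(k) = 1.
Bound: deg f ≤ 1.
Coefficient equations give f(k) = k/3.
Get s_k = R·t_k = k/(3*(k + 3)) with R(k) = B(k−1)f(k)/C(k) = k*(k + 4)/3.
Verify: 1/(k**2 + 7*k + 12) matches t_k.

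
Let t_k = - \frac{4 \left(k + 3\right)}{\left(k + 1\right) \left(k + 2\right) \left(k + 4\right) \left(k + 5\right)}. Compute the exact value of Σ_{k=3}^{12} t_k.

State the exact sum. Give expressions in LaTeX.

Ratio r(k) = (k + 1)*(k + 4)**2/((k + 3)**2*(k + 6)).
So A=k + 1 and B=k + 6, with C=k**2 + 6*k + 9.
Set up (k + 1)·f(k+1) − (k + 5)·f(k) − (k**2 + 6*k + 9) = 0.
From deg A=1, deg B=1, deg C=2: d=4.
Match coefficients ⇒ f(k) = k*(k + 2)*(k + 3)*(k + 5)/8.
Certificate R = B(k−1)f/C = k*(k + 2)*(k + 5)**2/(8*(k + 3)) gives s_k = k*(-k - 5)/(2*(k**2 + 5*k + 4)).
Verify: 4*(-k - 3)/(k**4 + 12*k**3 + 49*k**2 + 78*k + 40) matches t_k.
Evaluate s at k=13 and k=3: -117/238 and -3/7; difference -15/238.

Σ = -15/238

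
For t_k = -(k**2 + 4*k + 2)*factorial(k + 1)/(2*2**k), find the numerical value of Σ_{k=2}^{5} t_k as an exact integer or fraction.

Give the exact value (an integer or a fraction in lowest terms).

Step 1: r(k) = (k + 2)*(4*k + (k + 1)**2 + 6)/(2*(k**2 + 4*k + 2)).
Factor: A=k/2 + 1; B=1; C=k**2 + 4*k + 2.
Set up (k/2 + 1)·f(k+1) − (1)·f(k) − (k**2 + 4*k + 2) = 0.
From deg A=1, deg B=0, deg C=2: d=1.
Solving with deg f ≤ 1: f(k) = 2*(k + 3).
Then R = B(k−1)f/C = 2*(k + 3)/(k**2 + 4*k + 2), so s_k = R(k)·t_k = -(k + 3)*factorial(k + 1)/2**k.
s_(k+1) − s_k = -(k**2 + 4*k + 2)*factorial(k + 1)/(2*2**k) = t_k.
Sum = s_(6) − s_(2); s_(6) = -2835/4, s_(2) = -15/2 ⇒ -2805/4.

Σ = -2805/4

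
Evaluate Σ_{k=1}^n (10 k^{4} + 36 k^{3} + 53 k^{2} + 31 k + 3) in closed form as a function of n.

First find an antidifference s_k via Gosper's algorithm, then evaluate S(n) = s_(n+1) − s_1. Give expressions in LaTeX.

S(n) = n \left(2 n^{4} + 14 n^{3} + 39 n^{2} + 51 n + 27\right)

The ratio is (10*k**4 + 76*k**3 + 221*k**2 + 285*k + 133)/(10*k**4 + 36*k**3 + 53*k**2 + 31*k + 3).
Factor: A=1; B=1; C=k**4 + 18*k**3/5 + 53*k**2/10 + 31*k/10 + 3/10.
Need (1)·f(k+1) − (1)·f(k) = k**4 + 18*k**3/5 + 53*k**2/10 + 31*k/10 + 3/10.
From deg A=0, deg B=0, deg C=4: d=5.
Match coefficients ⇒ f(k) = k*(2*k**4 + 4*k**3 + 3*k**2 - 2*k - 4)/10.
Get s_k = R·t_k = k*(2*k**4 + 4*k**3 + 3*k**2 - 2*k - 4) with R(k) = B(k−1)f(k)/C(k) = k*(2*k**4 + 4*k**3 + 3*k**2 - 2*k - 4)/(10*k**4 + 36*k**3 + 53*k**2 + 31*k + 3).
Verify: 10*k**4 + 36*k**3 + 53*k**2 + 31*k + 3 matches t_k.
Telescope: S(n) = s_(n+1) − s_(1) = 2*n**5 + 14*n**4 + 39*n**3 + 51*n**2 + 27*n + 3 − (3) = n*(2*n**4 + 14*n**3 + 39*n**2 + 51*n + 27).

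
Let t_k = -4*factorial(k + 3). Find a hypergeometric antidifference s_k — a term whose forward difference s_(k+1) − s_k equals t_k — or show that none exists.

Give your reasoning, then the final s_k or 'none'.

Ratio r(k) = k + 4.
Normal form (A,B,C) = (k + 4, 1, 1).
Key eq: (k + 4)·f(k+1) = (1)·f(k) + (1).
d = -1 from the (1,0,0) case.
Bound -1 < 0, so the key equation has no polynomial solution.

none (Gosper's algorithm certifies no s_k)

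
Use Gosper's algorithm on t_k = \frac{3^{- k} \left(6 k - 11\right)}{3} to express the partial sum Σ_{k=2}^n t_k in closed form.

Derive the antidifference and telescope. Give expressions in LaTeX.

Compute t_(k+1)/t_k: get (6*k - 5)/(3*(6*k - 11)).
Normal form (A,B,C) = (1/3, 1, k - 11/6).
Key eq: (1/3)·f(k+1) = (1)·f(k) + (k - 11/6).
deg f ≤ 1 (via 0,0,1).
Match coefficients ⇒ f(k) = -(3*k - 4)/2.
R(k) = B(k−1)·f(k)/C(k) = -3*(3*k - 4)/(6*k - 11); s_k = R·t_k = (4 - 3*k)/3**k.
Verify: (6*k - 11)/(3*3**k) matches t_k.
Evaluate: s_(n+1) = 3**(-n - 1)*(1 - 3*n); subtract s_(2) = -2/9 ⇒ S(n) = 3**(-n - 2)*(2*3**n - 9*n + 3).

S(n) = 3^{- n - 2} \left(2 \cdot 3^{n} - 9 n + 3\right)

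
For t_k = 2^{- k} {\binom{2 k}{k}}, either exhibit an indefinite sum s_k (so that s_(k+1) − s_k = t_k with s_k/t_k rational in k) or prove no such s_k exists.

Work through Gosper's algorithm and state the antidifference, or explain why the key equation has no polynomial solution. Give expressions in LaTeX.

not Gosper-summable; s_k does not exist

The ratio is (2*k + 1)/(k + 1).
Gosper form: A/B · C(k+1)/C(k) with A=2*k + 1, B=k + 1, C=1.
f must satisfy (2*k + 1)·f(k+1) − (k)·f(k) = 1.
Degrees (1,1,0) ⇒ d ≤ -1.
Bound -1 < 0, so the key equation has no polynomial solution.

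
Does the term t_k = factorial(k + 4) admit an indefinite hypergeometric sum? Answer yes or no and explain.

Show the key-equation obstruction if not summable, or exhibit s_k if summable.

The ratio is k + 5.
Normal form (A,B,C) = (k + 5, 1, 1).
Set up (k + 5)·f(k+1) − (1)·f(k) − (1) = 0.
Degrees (1,0,0) ⇒ d ≤ -1.
d = -1 < 0 ⇒ no nonzero polynomial f; not summable.

No — key equation has no polynomial f.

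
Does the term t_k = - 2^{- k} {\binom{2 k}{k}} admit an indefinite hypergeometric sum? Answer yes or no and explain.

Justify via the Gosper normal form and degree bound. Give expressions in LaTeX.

No — key equation has no polynomial f.

Ratio r(k) = (2*k + 1)/(k + 1).
So A=2*k + 1 and B=k + 1, with C=1.
Key eq: (2*k + 1)·f(k+1) = (k)·f(k) + (1).
From deg A=1, deg B=1, deg C=0: d=-1.
Negative degree bound (-1): no f exists, t_k not Gosper-summable.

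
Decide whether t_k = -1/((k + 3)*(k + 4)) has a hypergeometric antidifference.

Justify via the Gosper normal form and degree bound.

Yes. s_k = -k/(3*k + 9).

Step 1: r(k) = (k + 3)/(k + 5).
Take A(k)=k + 3, B(k)=k + 5, C(k)=1.
Need (k + 3)·f(k+1) − (k + 4)·f(k) = 1.
From deg A=1, deg B=1, deg C=0: d=1.
Solve for f: f(k) = k/3 (degree 1 ≤ 1).
R(k) = B(k−1)·f(k)/C(k) = k*(k + 4)/3; s_k = R·t_k = -k/(3*k + 9).
Check: Δs_k = -1/(k**2 + 7*k + 12). ✓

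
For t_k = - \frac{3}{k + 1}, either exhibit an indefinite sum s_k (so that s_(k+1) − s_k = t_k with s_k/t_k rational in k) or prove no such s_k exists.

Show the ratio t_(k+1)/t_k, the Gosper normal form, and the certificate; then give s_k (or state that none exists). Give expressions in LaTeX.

t_(k+1)/t_k = (k + 1)/(k + 2).
Normal form (A,B,C) = (k + 1, k + 2, 1).
Key eq: (k + 1)·f(k+1) = (k + 1)·f(k) + (1).
d = 0 from the (1,1,0) case.
Write f(k) = c0. Then LHS − RHS = -1, requiring -1 = 0: contradictory. No certificate.

none (Gosper's algorithm certifies no s_k)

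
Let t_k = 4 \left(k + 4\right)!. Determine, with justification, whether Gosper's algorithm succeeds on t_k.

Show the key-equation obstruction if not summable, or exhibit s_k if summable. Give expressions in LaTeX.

No; the degree bound rules out any f.

Ratio r(k) = k + 5.
So A=k + 5 and B=1, with C=1.
f must satisfy (k + 5)·f(k+1) − (1)·f(k) = 1.
deg f ≤ -1 (via 1,0,0).
deg f ≤ -1 is impossible — no certificate.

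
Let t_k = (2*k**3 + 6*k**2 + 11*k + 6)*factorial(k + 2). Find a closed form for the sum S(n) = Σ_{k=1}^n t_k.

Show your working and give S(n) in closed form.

S(n) = 2*n**2*factorial(n + 3) + 2*n*factorial(n + 3) + 3*factorial(n + 3) - 18

Ratio r(k) = (2*k**4 + 18*k**3 + 65*k**2 + 112*k + 75)/(2*k**3 + 6*k**2 + 11*k + 6).
A = k + 3, B = 1, C = k**3 + 3*k**2 + 11*k/2 + 3.
Key eq: (k + 3)·f(k+1) = (1)·f(k) + (k**3 + 3*k**2 + 11*k/2 + 3).
d = 2 from the (1,0,3) case.
Match coefficients ⇒ f(k) = (2*k**2 - 2*k + 3)/2.
Certificate R = B(k−1)f/C = (2*k**2 - 2*k + 3)/(2*k**3 + 6*k**2 + 11*k + 6) gives s_k = (2*k**2 - 2*k + 3)*factorial(k + 2).
Check: Δs_k = (2*k**3 + 6*k**2 + 11*k + 6)*factorial(k + 2). ✓
Evaluate: s_(n+1) = (2*n**2 + 2*n + 3)*factorial(n + 3); subtract s_(1) = 18 ⇒ S(n) = 2*n**2*factorial(n + 3) + 2*n*factorial(n + 3) + 3*factorial(n + 3) - 18.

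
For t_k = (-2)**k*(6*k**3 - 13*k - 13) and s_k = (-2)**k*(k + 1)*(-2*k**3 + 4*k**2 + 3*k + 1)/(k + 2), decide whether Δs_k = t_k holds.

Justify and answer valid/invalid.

s_(k+1) = (-2)**(k + 1)*(-2*k**4 - 6*k**3 + k**2 + 16*k + 12)/(k + 3)
s_(k+1) − s_k = (-2)**k*(6*k**5 + 24*k**4 + 9*k**3 - 61*k**2 - 101*k - 51)/(k**2 + 5*k + 6)
(s_(k+1) − s_k) − t_k = (-2)**k*(-6*k**4 - 14*k**3 + 17*k**2 + 42*k + 27)/(k**2 + 5*k + 6)

Invalid: residual (-2)**k*(-6*k**4 - 14*k**3 + 17*k**2 + 42*k + 27)/(k**2 + 5*k + 6) ≠ 0.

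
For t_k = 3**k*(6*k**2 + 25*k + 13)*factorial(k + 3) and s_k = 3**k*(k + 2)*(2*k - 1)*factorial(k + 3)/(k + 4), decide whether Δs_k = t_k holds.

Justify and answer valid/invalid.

Invalid: residual -2*3**k*(6*k**3 + 49*k**2 + 111*k + 53)*factorial(k + 3)/((k + 4)*(k + 5)) ≠ 0.

s_(k+1) = 3**(k + 1)*(k + 3)*(2*k + 1)*factorial(k + 4)/(k + 5)
s_(k+1) − s_k = 3**k*(6*k**4 + 67*k**3 + 260*k**2 + 395*k + 154)*factorial(k + 3)/((k + 4)*(k + 5))
(s_(k+1) − s_k) − t_k = -2*3**k*(6*k**3 + 49*k**2 + 111*k + 53)*factorial(k + 3)/((k + 4)*(k + 5))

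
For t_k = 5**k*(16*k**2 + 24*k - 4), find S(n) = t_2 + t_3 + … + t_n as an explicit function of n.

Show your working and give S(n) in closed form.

S(n) = 20*5**n*n**2 + 20*5**n*n - 5*5**n - 175

Step 1: r(k) = 5*(4*k**2 + 14*k + 9)/(4*k**2 + 6*k - 1).
Normal form (A,B,C) = (5, 1, k**2 + 3*k/2 - 1/4).
f must satisfy (5)·f(k+1) − (1)·f(k) = k**2 + 3*k/2 - 1/4.
d = 2 from the (0,0,2) case.
Solve for f: f(k) = (4*k**2 - 4*k - 1)/16 (degree 2 ≤ 2).
Certificate R = B(k−1)f/C = (4*k**2 - 4*k - 1)/(4*(4*k**2 + 6*k - 1)) gives s_k = 5**k*(4*k**2 - 4*k - 1).
Verify: 5**k*(16*k**2 + 24*k - 4) matches t_k.
Evaluate: s_(n+1) = 5**(n + 1)*(4*n**2 + 4*n - 1); subtract s_(2) = 175 ⇒ S(n) = 20*5**n*n**2 + 20*5**n*n - 5*5**n - 175.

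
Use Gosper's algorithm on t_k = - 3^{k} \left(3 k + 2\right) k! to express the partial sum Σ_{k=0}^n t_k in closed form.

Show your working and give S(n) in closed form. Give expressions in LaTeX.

Ratio r(k) = 3*(k + 1)*(3*k + 5)/(3*k + 2).
Gosper form: A/B · C(k+1)/C(k) with A=3*k + 3, B=1, C=k + 2/3.
Set up (3*k + 3)·f(k+1) − (1)·f(k) − (k + 2/3) = 0.
d = 0 from the (1,0,1) case.
Solving with deg f ≤ 0: f(k) = 1/3.
So s_k = (B(k−1)f/C)·t_k = (1/(3*k + 2))·t_k = -3**k*factorial(k).
Check: Δs_k = -3**k*(3*k + 2)*factorial(k). ✓
Telescope: S(n) = s_(n+1) − s_(0) = -3**(n + 1)*factorial(n + 1) − (-1) = -3*3**n*factorial(n + 1) + 1.

S(n) = - 3 \cdot 3^{n} \left(n + 1\right)! + 1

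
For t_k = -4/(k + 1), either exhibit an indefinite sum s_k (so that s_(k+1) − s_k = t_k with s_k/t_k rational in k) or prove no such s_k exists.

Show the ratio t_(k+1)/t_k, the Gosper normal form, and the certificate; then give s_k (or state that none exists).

Ratio r(k) = (k + 1)/(k + 2).
Normal form (A,B,C) = (k + 1, k + 2, 1).
Solve (k + 1)·f(k+1) − (k + 1)·f(k) = 1.
d = 0 from the (1,1,0) case.
f = c0 ⇒ A·f(k+1) − B(k−1)·f(k) − C = -1. The system {-1 = 0} is inconsistent; no antidifference.

no hypergeometric antidifference exists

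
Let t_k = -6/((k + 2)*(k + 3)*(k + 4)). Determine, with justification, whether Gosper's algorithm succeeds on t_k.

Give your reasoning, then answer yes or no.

Yes. s_k = k*(-k - 5)/(2*(k + 2)*(k + 3)).

t_(k+1)/t_k = (k + 2)/(k + 5).
Factor: A=k + 2; B=k + 5; C=1.
Need (k + 2)·f(k+1) − (k + 4)·f(k) = 1.
Degrees (1,1,0) ⇒ d ≤ 2.
Coefficient equations give f(k) = k*(k + 5)/12.
So s_k = (B(k−1)f/C)·t_k = (k*(k + 4)*(k + 5)/12)·t_k = k*(-k - 5)/(2*(k + 2)*(k + 3)).
Check: Δs_k = -6/(k**3 + 9*k**2 + 26*k + 24). ✓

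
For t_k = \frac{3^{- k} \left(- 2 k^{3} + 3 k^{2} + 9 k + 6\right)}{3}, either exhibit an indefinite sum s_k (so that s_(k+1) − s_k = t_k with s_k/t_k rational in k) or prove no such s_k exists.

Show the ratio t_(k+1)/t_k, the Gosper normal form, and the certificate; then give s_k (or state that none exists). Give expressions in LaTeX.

t_(k+1)/t_k = (2*k**3 + 3*k**2 - 9*k - 16)/(3*(2*k**3 - 3*k**2 - 9*k - 6)).
Factor: A=1/3; B=1; C=k**3 - 3*k**2/2 - 9*k/2 - 3.
Key eq: (1/3)·f(k+1) = (1)·f(k) + (k**3 - 3*k**2/2 - 9*k/2 - 3).
From deg A=0, deg B=0, deg C=3: d=3.
A polynomial solution: f(k) = -3*(k**3 - 3*k - 4)/2.
So s_k = (B(k−1)f/C)·t_k = (-3*(k**3 - 3*k - 4)/(2*k**3 - 3*k**2 - 9*k - 6))·t_k = (k**3 - 3*k - 4)/3**k.
Δs = (-3*k**3 + 6*k + (k + 1)**3 + 5)/(3*3**k), as required.

s_k = 3^{- k} \left(k^{3} - 3 k - 4\right)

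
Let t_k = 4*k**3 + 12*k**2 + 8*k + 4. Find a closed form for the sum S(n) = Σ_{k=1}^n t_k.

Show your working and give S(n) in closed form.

S(n) = n*(n**3 + 6*n**2 + 11*n + 10)

r(k) = (k**3 + 6*k**2 + 11*k + 7)/(k**3 + 3*k**2 + 2*k + 1) after simplifying.
Normal form (A,B,C) = (1, 1, k**3 + 3*k**2 + 2*k + 1).
f must satisfy (1)·f(k+1) − (1)·f(k) = k**3 + 3*k**2 + 2*k + 1.
d = 4 from the (0,0,3) case.
Solve for f: f(k) = k*(k**3 + 2*k**2 - k + 2)/4 (degree 4 ≤ 4).
Then R = B(k−1)f/C = k*(k**3 + 2*k**2 - k + 2)/(4*(k**3 + 3*k**2 + 2*k + 1)), so s_k = R(k)·t_k = k*(k**3 + 2*k**2 - k + 2).
Check: Δs_k = 4*k**3 + 12*k**2 + 8*k + 4. ✓
Telescope: S(n) = s_(n+1) − s_(1) = n**4 + 6*n**3 + 11*n**2 + 10*n + 4 − (4) = n*(n**3 + 6*n**2 + 11*n + 10).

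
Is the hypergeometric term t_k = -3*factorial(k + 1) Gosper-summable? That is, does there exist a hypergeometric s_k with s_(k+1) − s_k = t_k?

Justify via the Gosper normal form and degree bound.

No. Not Gosper-summable.

t_(k+1)/t_k = k + 2.
Take A(k)=k + 2, B(k)=1, C(k)=1.
Key eq: (k + 2)·f(k+1) = (1)·f(k) + (1).
deg f ≤ -1 (via 1,0,0).
Bound -1 < 0, so the key equation has no polynomial solution.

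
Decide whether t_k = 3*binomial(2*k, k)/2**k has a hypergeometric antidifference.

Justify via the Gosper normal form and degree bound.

t_(k+1)/t_k = (2*k + 1)/(k + 1).
So A=2*k + 1 and B=k + 1, with C=1.
Set up (2*k + 1)·f(k+1) − (k)·f(k) − (1) = 0.
Degrees (1,1,0) ⇒ d ≤ -1.
deg f ≤ -1 is impossible — no certificate.

No; the degree bound rules out any f.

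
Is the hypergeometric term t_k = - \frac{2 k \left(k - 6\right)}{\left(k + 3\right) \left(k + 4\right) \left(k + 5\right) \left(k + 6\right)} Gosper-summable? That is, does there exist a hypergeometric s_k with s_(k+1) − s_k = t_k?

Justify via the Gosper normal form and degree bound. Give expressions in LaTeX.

Yes. s_k = - \frac{k \left(k^{2} - 28 k + 27\right)}{20 \left(k + 3\right) \left(k + 4\right) \left(k + 5\right)}.

t_(k+1)/t_k = (k - 5)*(k + 1)*(k + 3)/(k*(k - 6)*(k + 7)).
A = k + 3, B = k + 7, C = k**2 - 6*k.
Solve (k + 3)·f(k+1) − (k + 6)·f(k) = k**2 - 6*k.
From deg A=1, deg B=1, deg C=2: d=3.
Solve for f: f(k) = k*(k - 27)*(k - 1)/40 (degree 3 ≤ 3).
Then R = B(k−1)f/C = (k - 27)*(k - 1)*(k + 6)/(40*(k - 6)), so s_k = R(k)·t_k = -k*(k**2 - 28*k + 27)/(20*(k + 3)*(k + 4)*(k + 5)).
Verify: 2*k*(6 - k)/(k**4 + 18*k**3 + 119*k**2 + 342*k + 360) matches t_k.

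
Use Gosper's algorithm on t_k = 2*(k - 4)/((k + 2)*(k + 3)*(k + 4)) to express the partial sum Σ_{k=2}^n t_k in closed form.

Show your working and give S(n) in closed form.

S(n) = (n**2 - 13*n + 12)/(10*(n**2 + 7*n + 12))

The ratio is (k - 3)*(k + 2)/((k - 4)*(k + 5)).
A = k + 2, B = k + 5, C = k - 4.
Solve (k + 2)·f(k+1) − (k + 4)·f(k) = k - 4.
Degrees (1,1,1) ⇒ d ≤ 2.
Match coefficients ⇒ f(k) = -k*(k + 11)/6.
Then R = B(k−1)f/C = -k*(k + 4)*(k + 11)/(6*(k - 4)), so s_k = R(k)·t_k = k*(-k - 11)/(3*(k + 2)*(k + 3)).
Δs = 2*(k - 4)/(k**3 + 9*k**2 + 26*k + 24), as required.
Telescope: S(n) = s_(n+1) − s_(2) = (-n**2 - 13*n - 12)/(3*(n**2 + 7*n + 12)) − (-13/30) = (n**2 - 13*n + 12)/(10*(n**2 + 7*n + 12)).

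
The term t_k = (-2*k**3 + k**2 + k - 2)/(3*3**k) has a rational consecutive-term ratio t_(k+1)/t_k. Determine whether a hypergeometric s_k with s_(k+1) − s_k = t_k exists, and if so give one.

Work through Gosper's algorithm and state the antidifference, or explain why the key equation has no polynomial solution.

s_k = (k**3 + k**2 + 2*k + 3)/3**k

t_(k+1)/t_k = (-k + 2*(k + 1)**3 - (k + 1)**2 + 1)/(3*(2*k**3 - k**2 - k + 2)).
Take A(k)=1/3, B(k)=1, C(k)=k**3 - k**2/2 - k/2 + 1.
Set up (1/3)·f(k+1) − (1)·f(k) − (k**3 - k**2/2 - k/2 + 1) = 0.
d = 3 from the (0,0,3) case.
Coefficient equations give f(k) = -3*(k**3 + k**2 + 2*k + 3)/2.
Certificate R = B(k−1)f/C = -3*(k**3 + k**2 + 2*k + 3)/((k + 1)*(2*k**2 - 3*k + 2)) gives s_k = (k**3 + k**2 + 2*k + 3)/3**k.
Verify: (-2*k**3 + k**2 + k - 2)/(3*3**k) matches t_k.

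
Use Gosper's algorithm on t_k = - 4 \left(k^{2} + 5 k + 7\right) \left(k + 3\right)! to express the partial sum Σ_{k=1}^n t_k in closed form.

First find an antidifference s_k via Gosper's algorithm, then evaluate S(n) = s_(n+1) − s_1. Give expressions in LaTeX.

S(n) = - 4 n \left(n + 4\right)! - 8 \left(n + 4\right)! + 192

Compute t_(k+1)/t_k: get (k + 4)*(5*k + (k + 1)**2 + 12)/(k**2 + 5*k + 7).
A = k + 4, B = 1, C = k**2 + 5*k + 7.
Need (k + 4)·f(k+1) − (1)·f(k) = k**2 + 5*k + 7.
Degrees (1,0,2) ⇒ d ≤ 1.
Match coefficients ⇒ f(k) = k + 1.
Certificate R = B(k−1)f/C = (k + 1)/(k**2 + 5*k + 7) gives s_k = -4*(k + 1)*factorial(k + 3).
Δs = -4*(k**2 + 5*k + 7)*factorial(k + 3), as required.
Σ_(k=1)^n t_k = s_(n+1) − s_(1) = (-4*(n + 2)*factorial(n + 4)) − (-192), i.e. -4*n*factorial(n + 4) - 8*factorial(n + 4) + 192.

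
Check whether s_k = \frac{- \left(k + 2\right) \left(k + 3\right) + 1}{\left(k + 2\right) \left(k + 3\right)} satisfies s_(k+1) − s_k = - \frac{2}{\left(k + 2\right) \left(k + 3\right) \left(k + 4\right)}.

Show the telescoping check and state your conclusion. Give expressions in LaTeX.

Valid — Δs_k = t_k.

s_(k+1) = (-(k + 3)*(k + 4) + 1)/((k + 3)*(k + 4))
s_(k+1) − s_k = -2/(k**3 + 9*k**2 + 26*k + 24)
(s_(k+1) − s_k) − t_k = 0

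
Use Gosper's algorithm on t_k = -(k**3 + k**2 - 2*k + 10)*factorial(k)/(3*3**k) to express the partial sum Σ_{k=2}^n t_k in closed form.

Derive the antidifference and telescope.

The ratio is (k + 1)*(-2*k + (k + 1)**3 + (k + 1)**2 + 8)/(3*(k**3 + k**2 - 2*k + 10)).
Take A(k)=k/3 + 1/3, B(k)=1, C(k)=k**3 + k**2 - 2*k + 10.
Need (k/3 + 1/3)·f(k+1) − (1)·f(k) = k**3 + k**2 - 2*k + 10.
d = 2 from the (1,0,3) case.
Coefficient equations give f(k) = 3*(k**2 + k - 4).
So s_k = (B(k−1)f/C)·t_k = (3*(k**2 + k - 4)/(k**3 + k**2 - 2*k + 10))·t_k = -(k**2 + k - 4)*factorial(k)/3**k.
Check: Δs_k = -(k**3 + k**2 - 2*k + 10)*factorial(k)/(3*3**k). ✓
Telescope: S(n) = s_(n+1) − s_(2) = -3**(-n - 1)*(n**2 + 3*n - 2)*factorial(n + 1) − (-4/9) = 3**(-n - 2)*(4*3**n - 3*n**3*factorial(n) - 12*n**2*factorial(n) - 3*n*factorial(n) + 6*factorial(n)).

S(n) = 3**(-n - 2)*(4*3**n - 3*n**3*factorial(n) - 12*n**2*factorial(n) - 3*n*factorial(n) + 6*factorial(n))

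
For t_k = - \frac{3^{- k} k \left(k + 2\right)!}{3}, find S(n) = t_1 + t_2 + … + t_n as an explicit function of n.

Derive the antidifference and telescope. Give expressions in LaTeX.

S(n) = 2 - \frac{3^{- n} \left(n + 3\right)!}{3}

Ratio r(k) = (k + 1)*(k + 3)/(3*k).
A = k/3 + 1, B = 1, C = k.
Solve (k/3 + 1)·f(k+1) − (1)·f(k) = k.
deg f ≤ 0 (via 1,0,1).
Match coefficients ⇒ f(k) = 3.
R(k) = B(k−1)·f(k)/C(k) = 3/k; s_k = R·t_k = -factorial(k + 2)/3**k.
Δs = -k*factorial(k + 2)/(3*3**k), as required.
s_(n+1) = -3**(-n - 1)*factorial(n + 3) and s_(1) = -2, so S(n) = 2 - factorial(n + 3)/(3*3**n).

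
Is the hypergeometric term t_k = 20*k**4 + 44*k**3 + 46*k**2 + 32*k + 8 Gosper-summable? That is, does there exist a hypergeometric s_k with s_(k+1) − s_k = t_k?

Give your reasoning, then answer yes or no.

Yes. s_k = k*(4*k**4 + k**3 + 4*k - 1).

t_(k+1)/t_k = (10*k**4 + 62*k**3 + 149*k**2 + 168*k + 75)/(10*k**4 + 22*k**3 + 23*k**2 + 16*k + 4).
A = 1, B = 1, C = k**4 + 11*k**3/5 + 23*k**2/10 + 8*k/5 + 2/5.
Solve (1)·f(k+1) − (1)·f(k) = k**4 + 11*k**3/5 + 23*k**2/10 + 8*k/5 + 2/5.
d = 5 from the (0,0,4) case.
Solve for f: f(k) = k*(4*k**4 + k**3 + 4*k - 1)/20 (degree 5 ≤ 5).
Then R = B(k−1)f/C = k*(4*k**4 + k**3 + 4*k - 1)/(2*(10*k**4 + 22*k**3 + 23*k**2 + 16*k + 4)), so s_k = R(k)·t_k = k*(4*k**4 + k**3 + 4*k - 1).
Check: Δs_k = 20*k**4 + 44*k**3 + 46*k**2 + 32*k + 8. ✓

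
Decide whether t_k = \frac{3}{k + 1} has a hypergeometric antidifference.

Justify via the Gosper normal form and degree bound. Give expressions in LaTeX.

No. Not Gosper-summable.

Step 1: r(k) = (k + 1)/(k + 2).
So A=k + 1 and B=k + 2, with C=1.
Need (k + 1)·f(k+1) − (k + 1)·f(k) = 1.
d = 0 from the (1,1,0) case.
Put f(k) = c0: A·f(k+1) − B(k−1)·f(k) − C = -1; need -1 = 0 — inconsistent ⇒ no f, not summable.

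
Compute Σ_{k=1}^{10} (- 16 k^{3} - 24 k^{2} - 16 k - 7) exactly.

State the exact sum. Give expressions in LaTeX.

t_(k+1)/t_k = (16*k**3 + 72*k**2 + 112*k + 63)/(16*k**3 + 24*k**2 + 16*k + 7).
A = 1, B = 1, C = k**3 + 3*k**2/2 + k + 7/16.
Set up (1)·f(k+1) − (1)·f(k) − (k**3 + 3*k**2/2 + k + 7/16) = 0.
Degrees (0,0,3) ⇒ d ≤ 4.
Match coefficients ⇒ f(k) = k*(4*k**3 + 3)/16.
Certificate R = B(k−1)f/C = k*(4*k**3 + 3)/(16*k**3 + 24*k**2 + 16*k + 7) gives s_k = k*(-4*k**3 - 3).
Δs = -16*k**3 - 24*k**2 - 16*k - 7, as required.
Evaluate s at k=11 and k=1: -58597 and -7; difference -58590.

Σ = -58590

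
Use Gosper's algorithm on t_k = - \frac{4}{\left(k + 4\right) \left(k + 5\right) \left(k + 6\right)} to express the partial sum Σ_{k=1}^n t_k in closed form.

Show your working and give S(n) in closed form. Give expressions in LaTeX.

Step 1: r(k) = (k + 4)/(k + 7).
Gosper form: A/B · C(k+1)/C(k) with A=k + 4, B=k + 7, C=1.
f must satisfy (k + 4)·f(k+1) − (k + 6)·f(k) = 1.
d = 2 from the (1,1,0) case.
Match coefficients ⇒ f(k) = k*(k + 9)/40.
Certificate R = B(k−1)f/C = k*(k + 6)*(k + 9)/40 gives s_k = k*(-k - 9)/(10*(k + 4)*(k + 5)).
Δs = -4/(k**3 + 15*k**2 + 74*k + 120), as required.
Evaluate: s_(n+1) = (-n**2 - 11*n - 10)/(10*(n**2 + 11*n + 30)); subtract s_(1) = -1/30 ⇒ S(n) = n*(-n - 11)/(15*(n**2 + 11*n + 30)).

S(n) = \frac{n \left(- n - 11\right)}{15 \left(n^{2} + 11 n + 30\right)}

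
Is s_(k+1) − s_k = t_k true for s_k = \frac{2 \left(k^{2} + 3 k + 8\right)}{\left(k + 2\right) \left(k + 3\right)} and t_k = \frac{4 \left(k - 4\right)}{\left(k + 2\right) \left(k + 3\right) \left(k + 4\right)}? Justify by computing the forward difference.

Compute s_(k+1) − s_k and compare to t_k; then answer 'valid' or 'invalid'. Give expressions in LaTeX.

Valid — Δs_k = t_k.

s_(k+1) = 2*(3*k + (k + 1)**2 + 11)/((k + 3)*(k + 4))
s_(k+1) − s_k = 4*(k - 4)/(k**3 + 9*k**2 + 26*k + 24)
(s_(k+1) − s_k) − t_k = 0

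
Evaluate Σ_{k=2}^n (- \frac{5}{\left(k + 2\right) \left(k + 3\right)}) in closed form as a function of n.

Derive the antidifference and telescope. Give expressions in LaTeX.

Ratio r(k) = (k + 2)/(k + 4).
Normal form (A,B,C) = (k + 2, k + 4, 1).
Key eq: (k + 2)·f(k+1) = (k + 3)·f(k) + (1).
Degrees (1,1,0) ⇒ d ≤ 1.
Match coefficients ⇒ f(k) = k/2.
So s_k = (B(k−1)f/C)·t_k = (k*(k + 3)/2)·t_k = -5*k/(2*k + 4).
Δs = -5/(k**2 + 5*k + 6), as required.
Telescope: S(n) = s_(n+1) − s_(2) = 5*(-n - 1)/(2*(n + 3)) − (-5/4) = 5*(1 - n)/(4*(n + 3)).

S(n) = \frac{5 \left(1 - n\right)}{4 \left(n + 3\right)}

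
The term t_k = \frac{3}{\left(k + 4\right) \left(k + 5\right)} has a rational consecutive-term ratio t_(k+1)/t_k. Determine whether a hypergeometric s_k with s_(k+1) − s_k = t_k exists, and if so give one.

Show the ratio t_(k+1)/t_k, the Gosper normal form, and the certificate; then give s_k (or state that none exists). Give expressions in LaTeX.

Ratio r(k) = (k + 4)/(k + 6).
Factor: A=k + 4; B=k + 6; C=1.
Set up (k + 4)·f(k+1) − (k + 5)·f(k) − (1) = 0.
d = 1 from the (1,1,0) case.
Match coefficients ⇒ f(k) = k/4.
Certificate R = B(k−1)f/C = k*(k + 5)/4 gives s_k = 3*k/(4*(k + 4)).
Δs = 3/(k**2 + 9*k + 20), as required.

s_k = \frac{3 k}{4 \left(k + 4\right)}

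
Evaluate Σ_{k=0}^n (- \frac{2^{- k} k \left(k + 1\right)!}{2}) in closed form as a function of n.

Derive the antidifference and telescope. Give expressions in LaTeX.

S(n) = 1 - \frac{2^{- n} \left(n + 2\right)!}{2}

t_(k+1)/t_k = (k + 1)*(k + 2)/(2*k).
So A=k/2 + 1 and B=1, with C=k.
f must satisfy (k/2 + 1)·f(k+1) − (1)·f(k) = k.
Bound: deg f ≤ 0.
A polynomial solution: f(k) = 2.
R(k) = B(k−1)·f(k)/C(k) = 2/k; s_k = R·t_k = -factorial(k + 1)/2**k.
Check: Δs_k = -k*factorial(k + 1)/(2*2**k). ✓
Telescope: S(n) = s_(n+1) − s_(0) = -2**(-n - 1)*factorial(n + 2) − (-1) = 1 - factorial(n + 2)/(2*2**n).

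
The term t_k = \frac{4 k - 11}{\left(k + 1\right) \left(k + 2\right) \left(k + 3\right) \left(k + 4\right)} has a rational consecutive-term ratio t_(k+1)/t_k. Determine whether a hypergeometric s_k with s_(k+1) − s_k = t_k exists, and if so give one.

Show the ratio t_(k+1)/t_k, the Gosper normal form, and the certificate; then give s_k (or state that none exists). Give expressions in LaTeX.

s_k = \frac{k \left(- k^{2} - 6 k - 15\right)}{2 \left(k + 1\right) \left(k + 2\right) \left(k + 3\right)}

The ratio is (k + 1)*(4*k - 7)/((k + 5)*(4*k - 11)).
Factor: A=k + 1; B=k + 5; C=k - 11/4.
Key eq: (k + 1)·f(k+1) = (k + 4)·f(k) + (k - 11/4).
From deg A=1, deg B=1, deg C=1: d=3.
Coefficient equations give f(k) = -k*(k**2 + 6*k + 15)/8.
Certificate R = B(k−1)f/C = -k*(k + 4)*(k**2 + 6*k + 15)/(2*(4*k - 11)) gives s_k = k*(-k**2 - 6*k - 15)/(2*(k + 1)*(k + 2)*(k + 3)).
Check: Δs_k = (4*k - 11)/(k**4 + 10*k**3 + 35*k**2 + 50*k + 24). ✓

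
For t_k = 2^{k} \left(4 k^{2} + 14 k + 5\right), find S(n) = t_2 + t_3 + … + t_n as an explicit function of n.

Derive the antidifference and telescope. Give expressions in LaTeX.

The ratio is 2*(4*k**2 + 22*k + 23)/(4*k**2 + 14*k + 5).
So A=2 and B=1, with C=k**2 + 7*k/2 + 5/4.
Set up (2)·f(k+1) − (1)·f(k) − (k**2 + 7*k/2 + 5/4) = 0.
d = 2 from the (0,0,2) case.
Match coefficients ⇒ f(k) = (4*k**2 - 2*k + 1)/4.
Certificate R = B(k−1)f/C = (4*k**2 - 2*k + 1)/(4*k**2 + 14*k + 5) gives s_k = 2**k*(4*k**2 - 2*k + 1).
s_(k+1) − s_k = 2**k*(4*k**2 + 14*k + 5) = t_k.
Telescope: S(n) = s_(n+1) − s_(2) = 2**(n + 1)*(4*n**2 + 6*n + 3) − (52) = 8*2**n*n**2 + 12*2**n*n + 6*2**n - 52.

S(n) = 8 \cdot 2^{n} n^{2} + 12 \cdot 2^{n} n + 6 \cdot 2^{n} - 52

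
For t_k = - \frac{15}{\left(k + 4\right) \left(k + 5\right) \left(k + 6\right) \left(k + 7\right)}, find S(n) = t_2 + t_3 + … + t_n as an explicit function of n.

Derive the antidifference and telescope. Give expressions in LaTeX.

t_(k+1)/t_k = (k + 4)/(k + 8).
Normal form (A,B,C) = (k + 4, k + 8, 1).
Key eq: (k + 4)·f(k+1) = (k + 7)·f(k) + (1).
d = 3 from the (1,1,0) case.
Match coefficients ⇒ f(k) = k*(k**2 + 15*k + 74)/360.
Get s_k = R·t_k = k*(-k**2 - 15*k - 74)/(24*(k + 4)*(k + 5)*(k + 6)) with R(k) = B(k−1)f(k)/C(k) = k*(k + 7)*(k**2 + 15*k + 74)/360.
Δs = -15/(k**4 + 22*k**3 + 179*k**2 + 638*k + 840), as required.
Σ_(k=2)^n t_k = s_(n+1) − s_(2) = ((-n**3 - 18*n**2 - 107*n - 90)/(24*(n**3 + 18*n**2 + 107*n + 210))) − (-3/112), i.e. 5*(-n**3 - 18*n**2 - 107*n + 126)/(336*(n**3 + 18*n**2 + 107*n + 210)).

S(n) = \frac{5 \left(- n^{3} - 18 n^{2} - 107 n + 126\right)}{336 \left(n^{3} + 18 n^{2} + 107 n + 210\right)}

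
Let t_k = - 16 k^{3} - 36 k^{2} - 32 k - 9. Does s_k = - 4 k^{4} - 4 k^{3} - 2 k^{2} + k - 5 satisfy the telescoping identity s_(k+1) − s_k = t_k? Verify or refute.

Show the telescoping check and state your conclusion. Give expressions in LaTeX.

valid; difference matches t_k

s_(k+1) = -4*k**4 - 20*k**3 - 38*k**2 - 31*k - 14
s_(k+1) − s_k = -16*k**3 - 36*k**2 - 32*k - 9
(s_(k+1) − s_k) − t_k = 0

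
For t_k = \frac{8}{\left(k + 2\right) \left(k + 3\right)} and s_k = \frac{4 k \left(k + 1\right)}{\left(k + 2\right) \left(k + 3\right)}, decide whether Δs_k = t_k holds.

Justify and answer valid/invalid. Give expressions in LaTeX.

Invalid: residual \frac{8 \left(k - 2\right)}{k^{3} + 9 k^{2} + 26 k + 24} ≠ 0.

s_(k+1) = 4*(k + 1)*(k + 2)/((k + 3)*(k + 4))
s_(k+1) − s_k = 16*(k + 1)/(k**3 + 9*k**2 + 26*k + 24)
(s_(k+1) − s_k) − t_k = 8*(k - 2)/(k**3 + 9*k**2 + 26*k + 24)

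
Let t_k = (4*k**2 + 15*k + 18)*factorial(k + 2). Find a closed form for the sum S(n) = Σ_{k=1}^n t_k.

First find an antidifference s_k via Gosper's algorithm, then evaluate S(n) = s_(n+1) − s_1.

S(n) = 4*n*factorial(n + 3) + 7*factorial(n + 3) - 42

t_(k+1)/t_k = (k + 3)*(15*k + 4*(k + 1)**2 + 33)/(4*k**2 + 15*k + 18).
Normal form (A,B,C) = (k + 3, 1, k**2 + 15*k/4 + 9/2).
Need (k + 3)·f(k+1) − (1)·f(k) = k**2 + 15*k/4 + 9/2.
d = 1 from the (1,0,2) case.
Solve for f: f(k) = (4*k + 3)/4 (degree 1 ≤ 1).
Certificate R = B(k−1)f/C = (4*k + 3)/(4*k**2 + 15*k + 18) gives s_k = (4*k + 3)*factorial(k + 2).
Verify: (4*k**2 + 15*k + 18)*factorial(k + 2) matches t_k.
Telescope: S(n) = s_(n+1) − s_(1) = (4*n + 7)*factorial(n + 3) − (42) = 4*n*factorial(n + 3) + 7*factorial(n + 3) - 42.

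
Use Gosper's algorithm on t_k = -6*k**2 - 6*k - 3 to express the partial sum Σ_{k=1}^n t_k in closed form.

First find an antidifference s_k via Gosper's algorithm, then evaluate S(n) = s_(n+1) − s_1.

S(n) = n*(-2*n**2 - 6*n - 7)

t_(k+1)/t_k = (2*k**2 + 6*k + 5)/(2*k**2 + 2*k + 1).
So A=1 and B=1, with C=k**2 + k + 1/2.
Key eq: (1)·f(k+1) = (1)·f(k) + (k**2 + k + 1/2).
Degrees (0,0,2) ⇒ d ≤ 3.
A polynomial solution: f(k) = k*(2*k**2 + 1)/6.
Get s_k = R·t_k = -2*k**3 - k with R(k) = B(k−1)f(k)/C(k) = k*(2*k**2 + 1)/(3*(2*k**2 + 2*k + 1)).
s_(k+1) − s_k = -6*k**2 - 6*k - 3 = t_k.
s_(n+1) = -2*n**3 - 6*n**2 - 7*n - 3 and s_(1) = -3, so S(n) = n*(-2*n**2 - 6*n - 7).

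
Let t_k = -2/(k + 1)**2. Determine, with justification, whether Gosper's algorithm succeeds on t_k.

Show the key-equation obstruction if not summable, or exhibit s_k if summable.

t_(k+1)/t_k = (k + 1)**2/(k + 2)**2.
Normal form (A,B,C) = (k**2 + 2*k + 1, k**2 + 4*k + 4, 1).
Key eq: (k**2 + 2*k + 1)·f(k+1) = (k**2 + 2*k + 1)·f(k) + (1).
Degrees (2,2,0) ⇒ d ≤ 0.
Put f(k) = c0: A·f(k+1) − B(k−1)·f(k) − C = -1; need -1 = 0 — inconsistent ⇒ no f, not summable.

No — key equation has no polynomial f.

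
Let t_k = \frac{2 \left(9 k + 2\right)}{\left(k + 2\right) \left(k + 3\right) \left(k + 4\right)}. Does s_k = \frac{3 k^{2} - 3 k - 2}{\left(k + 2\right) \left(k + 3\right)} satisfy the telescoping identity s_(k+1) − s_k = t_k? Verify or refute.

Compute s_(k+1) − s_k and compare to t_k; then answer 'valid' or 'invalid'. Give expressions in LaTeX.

Valid: the claim telescopes to t_k.

s_(k+1) = (-3*k + 3*(k + 1)**2 - 5)/((k + 3)*(k + 4))
s_(k+1) − s_k = 2*(9*k + 2)/(k**3 + 9*k**2 + 26*k + 24)
(s_(k+1) − s_k) − t_k = 0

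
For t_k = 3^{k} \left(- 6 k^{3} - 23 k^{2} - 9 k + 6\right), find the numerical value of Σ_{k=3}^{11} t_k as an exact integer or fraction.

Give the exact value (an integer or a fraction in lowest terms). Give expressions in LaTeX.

Compute t_(k+1)/t_k: get 3*(6*k**3 + 41*k**2 + 73*k + 32)/(6*k**3 + 23*k**2 + 9*k - 6).
Normal form (A,B,C) = (3, 1, k**3 + 23*k**2/6 + 3*k/2 - 1).
f must satisfy (3)·f(k+1) − (1)·f(k) = k**3 + 23*k**2/6 + 3*k/2 - 1.
d = 3 from the (0,0,3) case.
Match coefficients ⇒ f(k) = k*(3*k**2 - 2*k - 3)/6.
Then R = B(k−1)f/C = k*(3*k**2 - 2*k - 3)/(6*k**3 + 23*k**2 + 9*k - 6), so s_k = R(k)·t_k = 3**k*k*(-3*k**2 + 2*k + 3).
Check: Δs_k = 3**k*(-6*k**3 - 23*k**2 - 9*k + 6). ✓
Evaluate s at k=12 and k=3: -2582803260 and -1458; difference -2582801802.

Σ = -2582801802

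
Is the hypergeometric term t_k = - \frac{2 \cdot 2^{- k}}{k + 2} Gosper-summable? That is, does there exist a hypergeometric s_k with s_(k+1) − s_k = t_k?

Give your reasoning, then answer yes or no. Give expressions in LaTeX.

No. Not Gosper-summable.

r(k) = (k + 2)/(2*(k + 3)) after simplifying.
Factor: A=k/2 + 1; B=k + 3; C=1.
Need (k/2 + 1)·f(k+1) − (k + 2)·f(k) = 1.
From deg A=1, deg B=1, deg C=0: d=-1.
Bound -1 < 0, so the key equation has no polynomial solution.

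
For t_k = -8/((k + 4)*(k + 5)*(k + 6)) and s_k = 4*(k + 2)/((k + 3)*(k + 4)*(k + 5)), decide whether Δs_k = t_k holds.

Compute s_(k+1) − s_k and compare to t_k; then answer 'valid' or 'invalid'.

Invalid: residual 12/(k**4 + 18*k**3 + 119*k**2 + 342*k + 360) ≠ 0.

s_(k+1) = 4*(k + 3)/((k + 4)*(k + 5)*(k + 6))
s_(k+1) − s_k = 4*(-2*k - 3)/(k**4 + 18*k**3 + 119*k**2 + 342*k + 360)
(s_(k+1) − s_k) − t_k = 12/(k**4 + 18*k**3 + 119*k**2 + 342*k + 360)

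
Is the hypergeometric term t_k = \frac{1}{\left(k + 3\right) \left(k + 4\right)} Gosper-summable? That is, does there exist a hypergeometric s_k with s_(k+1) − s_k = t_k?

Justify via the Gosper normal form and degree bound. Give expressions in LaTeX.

The ratio is (k + 3)/(k + 5).
Factor: A=k + 3; B=k + 5; C=1.
Need (k + 3)·f(k+1) − (k + 4)·f(k) = 1.
d = 1 from the (1,1,0) case.
A polynomial solution: f(k) = k/3.
R(k) = B(k−1)·f(k)/C(k) = k*(k + 4)/3; s_k = R·t_k = k/(3*(k + 3)).
Δs = 1/(k**2 + 7*k + 12), as required.

Yes. s_k = \frac{k}{3 \left(k + 3\right)}.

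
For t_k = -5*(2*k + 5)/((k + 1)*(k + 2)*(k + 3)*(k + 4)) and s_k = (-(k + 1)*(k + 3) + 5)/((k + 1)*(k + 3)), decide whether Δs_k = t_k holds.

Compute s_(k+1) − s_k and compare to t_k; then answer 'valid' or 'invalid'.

s_(k+1) = (-(k + 2)*(k + 4) + 5)/((k + 2)*(k + 4))
s_(k+1) − s_k = 5*(-2*k - 5)/(k**4 + 10*k**3 + 35*k**2 + 50*k + 24)
(s_(k+1) − s_k) − t_k = 0

valid; difference matches t_k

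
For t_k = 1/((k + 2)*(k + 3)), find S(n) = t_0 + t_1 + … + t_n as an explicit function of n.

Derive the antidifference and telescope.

r(k) = (k + 2)/(k + 4) after simplifying.
Gosper form: A/B · C(k+1)/C(k) with A=k + 2, B=k + 4, C=1.
Solve (k + 2)·f(k+1) − (k + 3)·f(k) = 1.
d = 1 from the (1,1,0) case.
Match coefficients ⇒ f(k) = k/2.
Certificate R = B(k−1)f/C = k*(k + 3)/2 gives s_k = k/(2*(k + 2)).
s_(k+1) − s_k = 1/(k**2 + 5*k + 6) = t_k.
s_(n+1) = (n + 1)/(2*(n + 3)) and s_(0) = 0, so S(n) = (n + 1)/(2*(n + 3)).

S(n) = (n + 1)/(2*(n + 3))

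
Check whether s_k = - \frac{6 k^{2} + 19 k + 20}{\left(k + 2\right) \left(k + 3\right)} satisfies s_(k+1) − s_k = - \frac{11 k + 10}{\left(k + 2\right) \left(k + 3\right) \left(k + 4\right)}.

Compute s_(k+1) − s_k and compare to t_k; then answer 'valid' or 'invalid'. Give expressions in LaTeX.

s_(k+1) = (-19*k - 6*(k + 1)**2 - 39)/((k + 3)*(k + 4))
s_(k+1) − s_k = (-11*k - 10)/(k**3 + 9*k**2 + 26*k + 24)
(s_(k+1) − s_k) − t_k = 0

Valid: the claim telescopes to t_k.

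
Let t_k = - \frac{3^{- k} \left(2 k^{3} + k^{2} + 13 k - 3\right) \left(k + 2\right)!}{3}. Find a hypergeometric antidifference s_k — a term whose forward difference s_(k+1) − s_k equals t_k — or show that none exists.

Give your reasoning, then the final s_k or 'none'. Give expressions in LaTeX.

t_(k+1)/t_k = (k + 3)*(13*k + 2*(k + 1)**3 + (k + 1)**2 + 10)/(3*(2*k**3 + k**2 + 13*k - 3)).
Gosper form: A/B · C(k+1)/C(k) with A=k/3 + 1, B=1, C=k**3 + k**2/2 + 13*k/2 - 3/2.
Set up (k/3 + 1)·f(k+1) − (1)·f(k) − (k**3 + k**2/2 + 13*k/2 - 3/2) = 0.
Degrees (1,0,3) ⇒ d ≤ 2.
A polynomial solution: f(k) = 3*(2*k**2 - 3*k + 2)/2.
R(k) = B(k−1)·f(k)/C(k) = 3*(2*k**2 - 3*k + 2)/(2*k**3 + k**2 + 13*k - 3); s_k = R·t_k = -(2*k**2 - 3*k + 2)*factorial(k + 2)/3**k.
Δs = -(2*k**3 + k**2 + 13*k - 3)*factorial(k + 2)/(3*3**k), as required.

s_k = - 3^{- k} \left(2 k^{2} - 3 k + 2\right) \left(k + 2\right)!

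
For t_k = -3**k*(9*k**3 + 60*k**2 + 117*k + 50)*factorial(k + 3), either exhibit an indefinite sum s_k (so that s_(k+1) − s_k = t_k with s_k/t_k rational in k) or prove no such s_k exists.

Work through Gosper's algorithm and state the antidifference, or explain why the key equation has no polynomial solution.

Ratio r(k) = 3*(9*k**4 + 123*k**3 + 612*k**2 + 1292*k + 944)/(9*k**3 + 60*k**2 + 117*k + 50).
So A=3*k + 12 and B=1, with C=k**3 + 20*k**2/3 + 13*k + 50/9.
Solve (3*k + 12)·f(k+1) − (1)·f(k) = k**3 + 20*k**2/3 + 13*k + 50/9.
Bound: deg f ≤ 2.
Solving with deg f ≤ 2: f(k) = (3*k**2 + 3*k - 2)/9.
So s_k = (B(k−1)f/C)·t_k = ((3*k**2 + 3*k - 2)/(9*k**3 + 60*k**2 + 117*k + 50))·t_k = -3**k*(3*k**2 + 3*k - 2)*factorial(k + 3).
Δs = -3**k*(9*k**3 + 60*k**2 + 117*k + 50)*factorial(k + 3), as required.

s_k = -3**k*(3*k**2 + 3*k - 2)*factorial(k + 3)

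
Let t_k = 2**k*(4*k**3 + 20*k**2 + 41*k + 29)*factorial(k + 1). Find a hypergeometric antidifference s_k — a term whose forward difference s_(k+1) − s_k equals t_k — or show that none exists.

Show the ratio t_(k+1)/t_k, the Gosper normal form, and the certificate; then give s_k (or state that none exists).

s_k = 2**k*(2*k**2 + 3*k + 3)*factorial(k + 1)

Compute t_(k+1)/t_k: get 2*(4*k**4 + 40*k**3 + 157*k**2 + 280*k + 188)/(4*k**3 + 20*k**2 + 41*k + 29).
A = 2*k + 4, B = 1, C = k**3 + 5*k**2 + 41*k/4 + 29/4.
Set up (2*k + 4)·f(k+1) − (1)·f(k) − (k**3 + 5*k**2 + 41*k/4 + 29/4) = 0.
From deg A=1, deg B=0, deg C=3: d=2.
Solve for f: f(k) = (2*k**2 + 3*k + 3)/4 (degree 2 ≤ 2).
R(k) = B(k−1)·f(k)/C(k) = (2*k**2 + 3*k + 3)/(4*k**3 + 20*k**2 + 41*k + 29); s_k = R·t_k = 2**k*(2*k**2 + 3*k + 3)*factorial(k + 1).
Verify: 2**k*(4*k**3 + 20*k**2 + 41*k + 29)*factorial(k + 1) matches t_k.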